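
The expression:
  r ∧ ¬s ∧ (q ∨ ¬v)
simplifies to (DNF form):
(q ∧ r ∧ ¬s) ∨ (r ∧ ¬s ∧ ¬v)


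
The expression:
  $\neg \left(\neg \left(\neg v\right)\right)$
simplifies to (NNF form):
$\neg v$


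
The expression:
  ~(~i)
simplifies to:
i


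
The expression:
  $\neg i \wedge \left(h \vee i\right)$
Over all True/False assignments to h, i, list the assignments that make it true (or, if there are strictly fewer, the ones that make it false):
is true only for:
  h=True, i=False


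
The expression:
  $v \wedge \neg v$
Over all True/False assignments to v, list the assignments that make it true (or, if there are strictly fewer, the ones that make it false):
is never true.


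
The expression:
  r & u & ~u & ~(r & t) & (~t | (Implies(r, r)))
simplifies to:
False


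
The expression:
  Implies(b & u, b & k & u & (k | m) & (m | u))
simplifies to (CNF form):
k | ~b | ~u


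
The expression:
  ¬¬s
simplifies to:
s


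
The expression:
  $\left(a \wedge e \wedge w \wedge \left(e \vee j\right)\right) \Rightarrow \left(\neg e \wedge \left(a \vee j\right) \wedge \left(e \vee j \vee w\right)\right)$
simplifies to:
$\neg a \vee \neg e \vee \neg w$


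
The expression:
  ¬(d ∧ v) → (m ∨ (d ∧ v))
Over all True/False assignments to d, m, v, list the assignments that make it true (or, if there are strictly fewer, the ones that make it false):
is false only for:
  d=False, m=False, v=False;
  d=False, m=False, v=True;
  d=True, m=False, v=False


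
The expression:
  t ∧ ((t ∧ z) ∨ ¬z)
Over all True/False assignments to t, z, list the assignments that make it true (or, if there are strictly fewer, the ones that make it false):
is true only for:
  t=True, z=False;
  t=True, z=True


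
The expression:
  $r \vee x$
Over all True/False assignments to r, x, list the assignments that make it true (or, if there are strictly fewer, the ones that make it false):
is false only for:
  r=False, x=False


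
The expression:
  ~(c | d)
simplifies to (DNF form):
~c & ~d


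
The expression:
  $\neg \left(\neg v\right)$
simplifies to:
$v$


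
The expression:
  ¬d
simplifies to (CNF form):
¬d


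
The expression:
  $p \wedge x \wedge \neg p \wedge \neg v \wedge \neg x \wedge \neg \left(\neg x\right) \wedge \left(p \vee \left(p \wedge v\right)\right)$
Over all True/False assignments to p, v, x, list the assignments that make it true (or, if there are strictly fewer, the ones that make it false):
is never true.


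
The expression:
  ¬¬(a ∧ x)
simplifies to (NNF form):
a ∧ x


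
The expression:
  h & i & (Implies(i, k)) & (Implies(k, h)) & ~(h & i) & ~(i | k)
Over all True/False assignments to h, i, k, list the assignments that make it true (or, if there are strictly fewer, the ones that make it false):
is never true.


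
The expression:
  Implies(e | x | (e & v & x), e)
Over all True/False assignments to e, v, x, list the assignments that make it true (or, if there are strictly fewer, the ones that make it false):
is false only for:
  e=False, v=False, x=True;
  e=False, v=True, x=True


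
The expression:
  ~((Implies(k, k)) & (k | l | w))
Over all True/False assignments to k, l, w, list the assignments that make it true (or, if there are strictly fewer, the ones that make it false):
is true only for:
  k=False, l=False, w=False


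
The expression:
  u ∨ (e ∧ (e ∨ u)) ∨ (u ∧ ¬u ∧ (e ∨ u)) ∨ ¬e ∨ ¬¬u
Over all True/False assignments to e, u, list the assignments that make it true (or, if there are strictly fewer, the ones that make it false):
is always true.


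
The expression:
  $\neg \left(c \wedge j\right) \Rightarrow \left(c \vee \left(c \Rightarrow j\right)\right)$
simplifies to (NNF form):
$\text{True}$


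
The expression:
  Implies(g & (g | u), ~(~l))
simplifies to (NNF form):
l | ~g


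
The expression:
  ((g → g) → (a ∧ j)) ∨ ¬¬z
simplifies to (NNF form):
z ∨ (a ∧ j)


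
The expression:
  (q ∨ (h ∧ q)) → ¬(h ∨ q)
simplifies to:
¬q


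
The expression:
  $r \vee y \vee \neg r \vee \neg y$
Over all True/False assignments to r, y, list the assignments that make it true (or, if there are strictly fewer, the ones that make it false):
is always true.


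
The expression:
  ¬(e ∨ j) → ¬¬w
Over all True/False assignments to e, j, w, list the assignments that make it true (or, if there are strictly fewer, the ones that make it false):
is false only for:
  e=False, j=False, w=False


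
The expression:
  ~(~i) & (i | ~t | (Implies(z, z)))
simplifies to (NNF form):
i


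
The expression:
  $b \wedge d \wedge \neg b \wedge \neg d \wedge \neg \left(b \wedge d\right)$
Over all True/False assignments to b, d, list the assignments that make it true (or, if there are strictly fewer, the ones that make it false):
is never true.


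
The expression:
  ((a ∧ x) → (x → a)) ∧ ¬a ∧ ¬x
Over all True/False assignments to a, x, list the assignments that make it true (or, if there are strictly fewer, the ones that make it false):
is true only for:
  a=False, x=False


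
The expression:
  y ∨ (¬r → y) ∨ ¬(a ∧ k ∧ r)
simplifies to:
True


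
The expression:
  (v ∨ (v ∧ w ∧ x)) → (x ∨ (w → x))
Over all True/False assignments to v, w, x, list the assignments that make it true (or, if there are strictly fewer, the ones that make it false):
is false only for:
  v=True, w=True, x=False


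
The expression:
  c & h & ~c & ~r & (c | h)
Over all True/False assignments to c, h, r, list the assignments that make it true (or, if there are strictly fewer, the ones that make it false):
is never true.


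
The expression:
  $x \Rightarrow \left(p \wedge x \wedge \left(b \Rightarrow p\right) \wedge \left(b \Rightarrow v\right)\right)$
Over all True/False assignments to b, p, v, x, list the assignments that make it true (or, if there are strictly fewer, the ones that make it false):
is false only for:
  b=False, p=False, v=False, x=True;
  b=False, p=False, v=True, x=True;
  b=True, p=False, v=False, x=True;
  b=True, p=False, v=True, x=True;
  b=True, p=True, v=False, x=True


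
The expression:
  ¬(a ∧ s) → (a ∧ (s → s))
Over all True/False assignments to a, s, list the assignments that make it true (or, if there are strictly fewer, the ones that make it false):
is true only for:
  a=True, s=False;
  a=True, s=True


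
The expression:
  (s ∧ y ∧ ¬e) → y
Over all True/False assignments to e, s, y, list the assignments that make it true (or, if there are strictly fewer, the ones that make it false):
is always true.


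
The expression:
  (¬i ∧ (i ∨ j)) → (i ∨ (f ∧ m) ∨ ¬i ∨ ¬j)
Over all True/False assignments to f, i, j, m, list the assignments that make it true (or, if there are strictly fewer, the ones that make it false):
is always true.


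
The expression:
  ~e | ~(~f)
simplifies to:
f | ~e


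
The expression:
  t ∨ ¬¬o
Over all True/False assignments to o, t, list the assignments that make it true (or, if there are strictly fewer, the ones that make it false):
is false only for:
  o=False, t=False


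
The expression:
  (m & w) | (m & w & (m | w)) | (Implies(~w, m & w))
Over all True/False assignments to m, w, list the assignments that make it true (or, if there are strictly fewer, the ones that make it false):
is true only for:
  m=False, w=True;
  m=True, w=True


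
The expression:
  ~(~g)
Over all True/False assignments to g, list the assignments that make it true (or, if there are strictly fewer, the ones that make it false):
is true only for:
  g=True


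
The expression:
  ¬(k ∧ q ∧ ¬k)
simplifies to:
True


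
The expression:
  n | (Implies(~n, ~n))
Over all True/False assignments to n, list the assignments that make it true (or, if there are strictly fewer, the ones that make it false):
is always true.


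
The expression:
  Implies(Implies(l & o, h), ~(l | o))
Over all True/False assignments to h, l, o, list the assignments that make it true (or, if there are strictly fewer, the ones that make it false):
is true only for:
  h=False, l=False, o=False;
  h=False, l=True, o=True;
  h=True, l=False, o=False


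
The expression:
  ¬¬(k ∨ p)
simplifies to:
k ∨ p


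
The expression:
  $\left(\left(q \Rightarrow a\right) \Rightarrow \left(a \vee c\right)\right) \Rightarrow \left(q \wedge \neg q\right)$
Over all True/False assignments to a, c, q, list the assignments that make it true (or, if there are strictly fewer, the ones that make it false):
is true only for:
  a=False, c=False, q=False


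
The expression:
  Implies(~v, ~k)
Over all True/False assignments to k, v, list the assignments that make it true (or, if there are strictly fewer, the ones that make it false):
is false only for:
  k=True, v=False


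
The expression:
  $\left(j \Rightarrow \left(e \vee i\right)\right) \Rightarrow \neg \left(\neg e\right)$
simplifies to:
$e \vee \left(j \wedge \neg i\right)$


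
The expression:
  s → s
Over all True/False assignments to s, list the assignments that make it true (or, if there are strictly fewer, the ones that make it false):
is always true.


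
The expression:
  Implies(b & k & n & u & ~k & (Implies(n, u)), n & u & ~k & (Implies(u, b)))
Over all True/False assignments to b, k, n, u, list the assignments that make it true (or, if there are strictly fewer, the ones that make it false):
is always true.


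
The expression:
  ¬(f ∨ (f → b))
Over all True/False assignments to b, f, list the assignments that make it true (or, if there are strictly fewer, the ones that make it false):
is never true.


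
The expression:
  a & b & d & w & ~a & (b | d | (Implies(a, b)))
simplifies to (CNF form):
False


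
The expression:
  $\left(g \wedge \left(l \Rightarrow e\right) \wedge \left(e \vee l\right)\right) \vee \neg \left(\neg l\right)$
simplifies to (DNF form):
$l \vee \left(e \wedge g\right)$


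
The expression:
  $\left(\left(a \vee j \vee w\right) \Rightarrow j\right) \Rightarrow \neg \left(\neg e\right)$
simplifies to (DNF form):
$e \vee \left(a \wedge \neg j\right) \vee \left(w \wedge \neg j\right)$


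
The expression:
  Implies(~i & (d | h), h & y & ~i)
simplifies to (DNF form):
i | (h & y) | (~d & ~h)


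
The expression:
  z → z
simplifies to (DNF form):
True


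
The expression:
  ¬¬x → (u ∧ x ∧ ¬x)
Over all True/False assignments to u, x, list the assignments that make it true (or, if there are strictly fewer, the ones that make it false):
is true only for:
  u=False, x=False;
  u=True, x=False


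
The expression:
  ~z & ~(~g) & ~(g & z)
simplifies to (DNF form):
g & ~z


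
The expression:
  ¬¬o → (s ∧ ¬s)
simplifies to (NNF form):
¬o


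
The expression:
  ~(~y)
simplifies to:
y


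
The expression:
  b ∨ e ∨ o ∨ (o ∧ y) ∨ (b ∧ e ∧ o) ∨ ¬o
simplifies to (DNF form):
True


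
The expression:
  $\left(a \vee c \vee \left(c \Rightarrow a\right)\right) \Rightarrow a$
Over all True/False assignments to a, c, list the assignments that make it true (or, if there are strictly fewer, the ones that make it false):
is true only for:
  a=True, c=False;
  a=True, c=True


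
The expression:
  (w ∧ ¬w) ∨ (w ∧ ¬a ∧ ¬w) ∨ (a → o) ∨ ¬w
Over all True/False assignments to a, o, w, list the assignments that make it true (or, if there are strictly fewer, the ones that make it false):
is false only for:
  a=True, o=False, w=True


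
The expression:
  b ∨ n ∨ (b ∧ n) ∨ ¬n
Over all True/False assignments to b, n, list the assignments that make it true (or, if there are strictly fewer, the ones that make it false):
is always true.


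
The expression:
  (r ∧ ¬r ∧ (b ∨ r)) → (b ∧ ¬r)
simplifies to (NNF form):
True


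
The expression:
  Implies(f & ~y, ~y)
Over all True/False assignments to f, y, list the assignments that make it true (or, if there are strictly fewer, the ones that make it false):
is always true.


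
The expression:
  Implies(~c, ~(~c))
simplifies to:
c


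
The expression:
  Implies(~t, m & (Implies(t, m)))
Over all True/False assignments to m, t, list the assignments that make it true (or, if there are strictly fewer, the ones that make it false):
is false only for:
  m=False, t=False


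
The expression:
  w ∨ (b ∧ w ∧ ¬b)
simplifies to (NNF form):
w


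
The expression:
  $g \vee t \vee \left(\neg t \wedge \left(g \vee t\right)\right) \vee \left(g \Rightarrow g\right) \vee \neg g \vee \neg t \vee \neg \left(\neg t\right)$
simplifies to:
$\text{True}$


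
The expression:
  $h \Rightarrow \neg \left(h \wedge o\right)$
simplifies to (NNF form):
$\neg h \vee \neg o$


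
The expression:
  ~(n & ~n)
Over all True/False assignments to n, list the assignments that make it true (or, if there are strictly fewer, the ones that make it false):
is always true.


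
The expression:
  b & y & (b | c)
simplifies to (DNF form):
b & y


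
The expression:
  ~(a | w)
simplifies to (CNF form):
~a & ~w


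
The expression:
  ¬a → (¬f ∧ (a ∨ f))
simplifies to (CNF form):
a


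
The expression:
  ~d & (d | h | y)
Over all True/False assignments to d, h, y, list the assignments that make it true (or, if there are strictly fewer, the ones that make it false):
is true only for:
  d=False, h=False, y=True;
  d=False, h=True, y=False;
  d=False, h=True, y=True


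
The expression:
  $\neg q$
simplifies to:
$\neg q$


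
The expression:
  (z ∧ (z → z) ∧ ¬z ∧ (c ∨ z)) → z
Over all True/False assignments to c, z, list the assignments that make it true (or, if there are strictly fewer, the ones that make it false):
is always true.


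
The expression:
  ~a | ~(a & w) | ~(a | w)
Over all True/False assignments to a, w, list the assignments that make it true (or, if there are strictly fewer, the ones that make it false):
is false only for:
  a=True, w=True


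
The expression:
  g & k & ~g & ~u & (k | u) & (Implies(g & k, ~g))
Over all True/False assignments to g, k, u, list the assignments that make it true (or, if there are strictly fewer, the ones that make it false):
is never true.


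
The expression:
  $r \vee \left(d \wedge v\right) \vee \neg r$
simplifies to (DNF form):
$\text{True}$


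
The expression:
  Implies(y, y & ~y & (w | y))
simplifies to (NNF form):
~y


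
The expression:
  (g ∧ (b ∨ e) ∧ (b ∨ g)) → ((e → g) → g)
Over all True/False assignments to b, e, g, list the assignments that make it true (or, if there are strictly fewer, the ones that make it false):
is always true.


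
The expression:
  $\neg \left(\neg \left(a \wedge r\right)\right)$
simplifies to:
$a \wedge r$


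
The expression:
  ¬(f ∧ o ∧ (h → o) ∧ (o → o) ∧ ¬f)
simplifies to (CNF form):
True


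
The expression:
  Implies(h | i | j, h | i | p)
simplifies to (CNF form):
h | i | p | ~j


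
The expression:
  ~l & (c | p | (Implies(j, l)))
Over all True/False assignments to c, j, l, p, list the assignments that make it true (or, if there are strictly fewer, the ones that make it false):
is true only for:
  c=False, j=False, l=False, p=False;
  c=False, j=False, l=False, p=True;
  c=False, j=True, l=False, p=True;
  c=True, j=False, l=False, p=False;
  c=True, j=False, l=False, p=True;
  c=True, j=True, l=False, p=False;
  c=True, j=True, l=False, p=True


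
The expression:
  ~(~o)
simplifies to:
o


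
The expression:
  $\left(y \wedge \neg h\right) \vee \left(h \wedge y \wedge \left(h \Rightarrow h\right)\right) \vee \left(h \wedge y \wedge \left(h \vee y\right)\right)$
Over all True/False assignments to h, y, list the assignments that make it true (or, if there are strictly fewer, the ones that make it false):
is true only for:
  h=False, y=True;
  h=True, y=True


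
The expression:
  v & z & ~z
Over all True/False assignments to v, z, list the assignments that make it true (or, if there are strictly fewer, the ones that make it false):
is never true.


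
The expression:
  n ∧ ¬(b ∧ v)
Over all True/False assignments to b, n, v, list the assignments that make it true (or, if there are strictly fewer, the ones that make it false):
is true only for:
  b=False, n=True, v=False;
  b=False, n=True, v=True;
  b=True, n=True, v=False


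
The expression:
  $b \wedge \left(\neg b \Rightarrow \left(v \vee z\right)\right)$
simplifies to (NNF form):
$b$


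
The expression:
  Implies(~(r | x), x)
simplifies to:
r | x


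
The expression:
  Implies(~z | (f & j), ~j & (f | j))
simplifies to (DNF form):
(f & ~j) | (z & ~f)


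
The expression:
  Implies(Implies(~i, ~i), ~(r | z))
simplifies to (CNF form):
~r & ~z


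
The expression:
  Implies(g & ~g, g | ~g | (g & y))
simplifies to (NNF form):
True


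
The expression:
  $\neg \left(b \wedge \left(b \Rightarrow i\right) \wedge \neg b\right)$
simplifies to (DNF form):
$\text{True}$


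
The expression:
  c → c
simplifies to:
True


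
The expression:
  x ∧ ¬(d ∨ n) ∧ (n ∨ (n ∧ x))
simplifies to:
False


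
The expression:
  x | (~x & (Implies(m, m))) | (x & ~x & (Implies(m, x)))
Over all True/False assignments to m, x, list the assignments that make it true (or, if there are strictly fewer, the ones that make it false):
is always true.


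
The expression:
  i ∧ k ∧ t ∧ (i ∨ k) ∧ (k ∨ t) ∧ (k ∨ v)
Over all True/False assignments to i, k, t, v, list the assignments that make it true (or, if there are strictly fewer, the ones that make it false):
is true only for:
  i=True, k=True, t=True, v=False;
  i=True, k=True, t=True, v=True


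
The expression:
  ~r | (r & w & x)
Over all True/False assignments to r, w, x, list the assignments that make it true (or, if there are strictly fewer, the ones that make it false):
is false only for:
  r=True, w=False, x=False;
  r=True, w=False, x=True;
  r=True, w=True, x=False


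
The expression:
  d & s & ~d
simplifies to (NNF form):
False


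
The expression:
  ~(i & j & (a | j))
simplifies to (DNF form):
~i | ~j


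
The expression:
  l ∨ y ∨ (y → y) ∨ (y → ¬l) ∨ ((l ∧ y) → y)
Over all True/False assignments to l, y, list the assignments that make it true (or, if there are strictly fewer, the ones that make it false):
is always true.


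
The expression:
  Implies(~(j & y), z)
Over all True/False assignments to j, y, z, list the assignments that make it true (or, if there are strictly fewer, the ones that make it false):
is false only for:
  j=False, y=False, z=False;
  j=False, y=True, z=False;
  j=True, y=False, z=False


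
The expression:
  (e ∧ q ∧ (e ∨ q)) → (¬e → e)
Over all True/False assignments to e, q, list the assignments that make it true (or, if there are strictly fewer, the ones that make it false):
is always true.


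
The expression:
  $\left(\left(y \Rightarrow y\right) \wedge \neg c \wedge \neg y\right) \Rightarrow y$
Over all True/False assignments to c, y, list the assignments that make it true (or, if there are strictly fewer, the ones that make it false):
is false only for:
  c=False, y=False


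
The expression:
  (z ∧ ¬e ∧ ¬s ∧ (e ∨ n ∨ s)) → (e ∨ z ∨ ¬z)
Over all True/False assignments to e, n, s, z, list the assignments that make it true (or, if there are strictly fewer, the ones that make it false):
is always true.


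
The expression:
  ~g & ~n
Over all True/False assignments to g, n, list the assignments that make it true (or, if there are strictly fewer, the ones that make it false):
is true only for:
  g=False, n=False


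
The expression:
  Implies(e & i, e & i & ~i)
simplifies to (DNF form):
~e | ~i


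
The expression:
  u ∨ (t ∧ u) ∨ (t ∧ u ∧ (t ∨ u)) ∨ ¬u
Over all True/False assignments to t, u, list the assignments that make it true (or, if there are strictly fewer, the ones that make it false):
is always true.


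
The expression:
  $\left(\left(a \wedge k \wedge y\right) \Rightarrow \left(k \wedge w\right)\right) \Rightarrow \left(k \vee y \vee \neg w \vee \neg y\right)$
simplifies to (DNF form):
$\text{True}$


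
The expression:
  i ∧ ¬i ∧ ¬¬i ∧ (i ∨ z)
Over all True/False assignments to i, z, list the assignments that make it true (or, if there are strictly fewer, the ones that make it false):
is never true.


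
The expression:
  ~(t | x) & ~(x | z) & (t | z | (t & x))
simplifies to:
False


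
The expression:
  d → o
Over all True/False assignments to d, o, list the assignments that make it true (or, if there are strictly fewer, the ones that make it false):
is false only for:
  d=True, o=False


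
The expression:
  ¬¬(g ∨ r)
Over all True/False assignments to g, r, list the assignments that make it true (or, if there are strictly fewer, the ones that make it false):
is false only for:
  g=False, r=False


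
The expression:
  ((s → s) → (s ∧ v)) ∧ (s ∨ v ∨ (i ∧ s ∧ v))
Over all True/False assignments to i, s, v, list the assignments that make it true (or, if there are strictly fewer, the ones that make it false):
is true only for:
  i=False, s=True, v=True;
  i=True, s=True, v=True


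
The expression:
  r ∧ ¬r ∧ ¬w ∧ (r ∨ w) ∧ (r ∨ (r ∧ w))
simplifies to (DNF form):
False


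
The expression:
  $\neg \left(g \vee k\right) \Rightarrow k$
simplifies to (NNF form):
$g \vee k$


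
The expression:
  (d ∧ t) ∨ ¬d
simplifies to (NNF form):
t ∨ ¬d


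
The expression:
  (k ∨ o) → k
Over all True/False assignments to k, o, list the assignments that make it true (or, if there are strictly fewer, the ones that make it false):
is false only for:
  k=False, o=True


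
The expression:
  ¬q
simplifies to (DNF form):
¬q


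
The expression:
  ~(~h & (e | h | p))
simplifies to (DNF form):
h | (~e & ~p)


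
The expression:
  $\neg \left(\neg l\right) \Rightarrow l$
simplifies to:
$\text{True}$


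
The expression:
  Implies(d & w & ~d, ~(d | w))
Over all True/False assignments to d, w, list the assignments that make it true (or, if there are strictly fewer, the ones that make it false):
is always true.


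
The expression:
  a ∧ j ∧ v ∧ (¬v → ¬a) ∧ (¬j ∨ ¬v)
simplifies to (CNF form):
False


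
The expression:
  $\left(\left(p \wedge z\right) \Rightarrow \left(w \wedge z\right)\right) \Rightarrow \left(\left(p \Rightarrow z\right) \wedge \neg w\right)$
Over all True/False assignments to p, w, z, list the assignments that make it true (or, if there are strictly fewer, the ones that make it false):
is true only for:
  p=False, w=False, z=False;
  p=False, w=False, z=True;
  p=True, w=False, z=True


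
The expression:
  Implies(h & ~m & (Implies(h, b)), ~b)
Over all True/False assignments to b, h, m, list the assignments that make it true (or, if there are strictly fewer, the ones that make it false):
is false only for:
  b=True, h=True, m=False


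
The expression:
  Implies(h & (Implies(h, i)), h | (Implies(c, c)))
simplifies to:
True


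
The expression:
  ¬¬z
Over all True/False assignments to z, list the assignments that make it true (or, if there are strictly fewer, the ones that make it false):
is true only for:
  z=True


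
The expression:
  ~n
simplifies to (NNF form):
~n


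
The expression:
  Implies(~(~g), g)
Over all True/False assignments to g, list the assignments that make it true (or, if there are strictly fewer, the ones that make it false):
is always true.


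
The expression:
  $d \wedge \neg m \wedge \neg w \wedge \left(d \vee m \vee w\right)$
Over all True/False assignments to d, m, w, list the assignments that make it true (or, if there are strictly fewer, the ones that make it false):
is true only for:
  d=True, m=False, w=False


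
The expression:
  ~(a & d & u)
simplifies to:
~a | ~d | ~u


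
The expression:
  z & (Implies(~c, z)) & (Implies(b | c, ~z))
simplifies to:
z & ~b & ~c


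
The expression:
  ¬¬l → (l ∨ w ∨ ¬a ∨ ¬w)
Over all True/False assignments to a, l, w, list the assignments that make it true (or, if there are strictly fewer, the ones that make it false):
is always true.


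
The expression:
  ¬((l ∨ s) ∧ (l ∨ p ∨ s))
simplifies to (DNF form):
¬l ∧ ¬s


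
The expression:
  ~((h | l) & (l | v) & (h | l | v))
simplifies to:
~l & (~h | ~v)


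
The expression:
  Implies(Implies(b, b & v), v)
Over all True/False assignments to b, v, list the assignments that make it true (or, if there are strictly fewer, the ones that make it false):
is false only for:
  b=False, v=False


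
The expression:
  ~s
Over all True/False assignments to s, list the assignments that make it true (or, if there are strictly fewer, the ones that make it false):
is true only for:
  s=False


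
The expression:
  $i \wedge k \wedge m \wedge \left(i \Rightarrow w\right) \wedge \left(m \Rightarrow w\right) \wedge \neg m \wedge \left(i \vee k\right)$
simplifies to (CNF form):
$\text{False}$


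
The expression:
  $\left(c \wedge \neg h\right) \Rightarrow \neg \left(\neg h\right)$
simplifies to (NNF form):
$h \vee \neg c$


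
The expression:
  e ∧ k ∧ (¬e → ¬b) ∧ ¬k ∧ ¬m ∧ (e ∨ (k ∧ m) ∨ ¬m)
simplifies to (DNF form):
False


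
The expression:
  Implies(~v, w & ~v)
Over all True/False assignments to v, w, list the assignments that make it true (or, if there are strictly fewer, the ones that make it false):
is false only for:
  v=False, w=False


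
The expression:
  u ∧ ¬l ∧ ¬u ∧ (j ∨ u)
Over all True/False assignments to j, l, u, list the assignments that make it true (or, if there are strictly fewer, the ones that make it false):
is never true.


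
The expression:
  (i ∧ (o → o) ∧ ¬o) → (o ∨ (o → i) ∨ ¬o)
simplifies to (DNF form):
True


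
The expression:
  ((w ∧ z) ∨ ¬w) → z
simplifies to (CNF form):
w ∨ z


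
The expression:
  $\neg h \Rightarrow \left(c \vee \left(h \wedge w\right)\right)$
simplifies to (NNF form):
$c \vee h$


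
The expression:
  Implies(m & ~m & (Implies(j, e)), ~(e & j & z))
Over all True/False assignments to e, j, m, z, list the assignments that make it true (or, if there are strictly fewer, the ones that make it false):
is always true.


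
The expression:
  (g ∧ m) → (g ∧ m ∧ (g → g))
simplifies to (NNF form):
True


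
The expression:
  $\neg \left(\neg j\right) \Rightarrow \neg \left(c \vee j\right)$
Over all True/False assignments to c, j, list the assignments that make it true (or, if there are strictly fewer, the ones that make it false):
is true only for:
  c=False, j=False;
  c=True, j=False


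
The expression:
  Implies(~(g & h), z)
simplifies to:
z | (g & h)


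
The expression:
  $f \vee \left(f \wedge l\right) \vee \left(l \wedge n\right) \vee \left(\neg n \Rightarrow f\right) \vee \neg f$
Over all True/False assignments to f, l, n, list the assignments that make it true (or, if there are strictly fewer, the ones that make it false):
is always true.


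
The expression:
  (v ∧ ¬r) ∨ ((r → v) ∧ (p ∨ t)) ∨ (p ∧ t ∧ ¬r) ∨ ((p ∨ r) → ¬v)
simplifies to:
p ∨ t ∨ ¬r ∨ ¬v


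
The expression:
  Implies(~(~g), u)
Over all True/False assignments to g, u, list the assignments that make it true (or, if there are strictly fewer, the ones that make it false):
is false only for:
  g=True, u=False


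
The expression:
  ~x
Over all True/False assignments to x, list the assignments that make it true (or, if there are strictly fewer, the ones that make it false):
is true only for:
  x=False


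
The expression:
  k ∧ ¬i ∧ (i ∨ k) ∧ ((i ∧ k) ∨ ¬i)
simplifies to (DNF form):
k ∧ ¬i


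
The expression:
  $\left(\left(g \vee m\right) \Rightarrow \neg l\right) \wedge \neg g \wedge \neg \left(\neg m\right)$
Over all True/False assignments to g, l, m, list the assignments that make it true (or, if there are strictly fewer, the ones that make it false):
is true only for:
  g=False, l=False, m=True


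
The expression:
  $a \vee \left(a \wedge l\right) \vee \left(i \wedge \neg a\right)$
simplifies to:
$a \vee i$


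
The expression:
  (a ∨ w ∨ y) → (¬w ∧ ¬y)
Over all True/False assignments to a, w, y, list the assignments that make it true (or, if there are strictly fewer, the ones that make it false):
is true only for:
  a=False, w=False, y=False;
  a=True, w=False, y=False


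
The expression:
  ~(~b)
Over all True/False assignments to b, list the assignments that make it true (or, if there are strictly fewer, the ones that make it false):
is true only for:
  b=True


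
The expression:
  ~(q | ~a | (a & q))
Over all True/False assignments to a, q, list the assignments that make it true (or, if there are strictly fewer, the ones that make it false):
is true only for:
  a=True, q=False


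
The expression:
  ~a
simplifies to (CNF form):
~a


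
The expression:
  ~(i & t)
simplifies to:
~i | ~t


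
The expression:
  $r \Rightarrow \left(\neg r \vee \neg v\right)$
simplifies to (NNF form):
$\neg r \vee \neg v$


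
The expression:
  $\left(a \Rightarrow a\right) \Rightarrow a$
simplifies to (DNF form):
$a$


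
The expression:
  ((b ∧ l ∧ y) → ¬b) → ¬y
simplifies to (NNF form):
(b ∧ l) ∨ ¬y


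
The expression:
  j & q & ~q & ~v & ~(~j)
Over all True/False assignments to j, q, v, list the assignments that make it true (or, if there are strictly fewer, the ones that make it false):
is never true.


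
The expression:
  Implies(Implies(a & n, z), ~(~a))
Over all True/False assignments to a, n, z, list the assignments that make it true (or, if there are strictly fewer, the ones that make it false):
is true only for:
  a=True, n=False, z=False;
  a=True, n=False, z=True;
  a=True, n=True, z=False;
  a=True, n=True, z=True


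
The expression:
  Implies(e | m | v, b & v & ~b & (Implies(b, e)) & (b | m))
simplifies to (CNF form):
~e & ~m & ~v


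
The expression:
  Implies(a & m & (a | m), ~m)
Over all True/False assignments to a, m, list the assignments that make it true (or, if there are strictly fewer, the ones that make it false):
is false only for:
  a=True, m=True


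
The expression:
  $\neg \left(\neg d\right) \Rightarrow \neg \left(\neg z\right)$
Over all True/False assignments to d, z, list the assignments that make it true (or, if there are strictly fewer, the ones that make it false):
is false only for:
  d=True, z=False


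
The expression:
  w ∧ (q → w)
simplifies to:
w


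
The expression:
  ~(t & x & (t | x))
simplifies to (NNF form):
~t | ~x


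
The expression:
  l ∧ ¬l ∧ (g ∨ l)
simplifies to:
False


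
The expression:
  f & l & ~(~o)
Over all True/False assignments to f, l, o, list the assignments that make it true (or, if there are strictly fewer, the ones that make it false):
is true only for:
  f=True, l=True, o=True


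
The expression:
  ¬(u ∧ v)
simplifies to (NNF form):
¬u ∨ ¬v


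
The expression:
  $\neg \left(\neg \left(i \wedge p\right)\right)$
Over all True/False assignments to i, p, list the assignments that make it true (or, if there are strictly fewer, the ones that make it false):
is true only for:
  i=True, p=True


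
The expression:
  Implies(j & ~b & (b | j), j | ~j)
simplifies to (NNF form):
True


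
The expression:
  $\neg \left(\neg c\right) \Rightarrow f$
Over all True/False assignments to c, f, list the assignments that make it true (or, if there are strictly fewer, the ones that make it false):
is false only for:
  c=True, f=False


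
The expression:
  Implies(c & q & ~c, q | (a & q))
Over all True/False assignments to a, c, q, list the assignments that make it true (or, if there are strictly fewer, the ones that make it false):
is always true.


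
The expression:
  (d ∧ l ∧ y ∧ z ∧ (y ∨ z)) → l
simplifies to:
True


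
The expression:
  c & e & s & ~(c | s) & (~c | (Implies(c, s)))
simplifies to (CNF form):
False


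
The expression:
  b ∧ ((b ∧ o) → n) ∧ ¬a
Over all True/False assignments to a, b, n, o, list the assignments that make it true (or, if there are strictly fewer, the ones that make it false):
is true only for:
  a=False, b=True, n=False, o=False;
  a=False, b=True, n=True, o=False;
  a=False, b=True, n=True, o=True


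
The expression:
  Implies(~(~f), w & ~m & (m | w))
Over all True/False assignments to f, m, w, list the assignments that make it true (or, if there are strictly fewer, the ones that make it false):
is false only for:
  f=True, m=False, w=False;
  f=True, m=True, w=False;
  f=True, m=True, w=True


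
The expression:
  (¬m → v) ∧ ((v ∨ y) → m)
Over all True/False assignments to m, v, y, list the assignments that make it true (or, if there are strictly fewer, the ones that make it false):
is true only for:
  m=True, v=False, y=False;
  m=True, v=False, y=True;
  m=True, v=True, y=False;
  m=True, v=True, y=True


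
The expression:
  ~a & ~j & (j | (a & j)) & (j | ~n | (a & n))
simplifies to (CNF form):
False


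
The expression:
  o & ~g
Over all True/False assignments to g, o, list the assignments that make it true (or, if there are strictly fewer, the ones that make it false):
is true only for:
  g=False, o=True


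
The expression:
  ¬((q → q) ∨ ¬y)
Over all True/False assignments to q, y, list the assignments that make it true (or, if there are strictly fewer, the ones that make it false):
is never true.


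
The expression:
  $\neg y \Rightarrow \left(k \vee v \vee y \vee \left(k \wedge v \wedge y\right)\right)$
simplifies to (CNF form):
$k \vee v \vee y$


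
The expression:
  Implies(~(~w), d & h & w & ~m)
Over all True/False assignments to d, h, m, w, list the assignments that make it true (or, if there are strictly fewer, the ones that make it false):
is false only for:
  d=False, h=False, m=False, w=True;
  d=False, h=False, m=True, w=True;
  d=False, h=True, m=False, w=True;
  d=False, h=True, m=True, w=True;
  d=True, h=False, m=False, w=True;
  d=True, h=False, m=True, w=True;
  d=True, h=True, m=True, w=True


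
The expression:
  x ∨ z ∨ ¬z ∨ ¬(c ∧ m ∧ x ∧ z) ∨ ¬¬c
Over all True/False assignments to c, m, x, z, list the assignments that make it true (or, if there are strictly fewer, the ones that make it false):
is always true.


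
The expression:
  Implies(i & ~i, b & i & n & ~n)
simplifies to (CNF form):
True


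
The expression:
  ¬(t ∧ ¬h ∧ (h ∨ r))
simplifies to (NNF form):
h ∨ ¬r ∨ ¬t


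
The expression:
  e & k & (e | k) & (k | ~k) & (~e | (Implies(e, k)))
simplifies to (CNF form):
e & k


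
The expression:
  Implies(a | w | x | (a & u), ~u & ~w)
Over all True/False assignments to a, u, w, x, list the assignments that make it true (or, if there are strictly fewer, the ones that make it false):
is true only for:
  a=False, u=False, w=False, x=False;
  a=False, u=False, w=False, x=True;
  a=False, u=True, w=False, x=False;
  a=True, u=False, w=False, x=False;
  a=True, u=False, w=False, x=True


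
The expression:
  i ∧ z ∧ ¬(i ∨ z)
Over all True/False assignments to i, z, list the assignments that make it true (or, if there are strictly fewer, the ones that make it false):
is never true.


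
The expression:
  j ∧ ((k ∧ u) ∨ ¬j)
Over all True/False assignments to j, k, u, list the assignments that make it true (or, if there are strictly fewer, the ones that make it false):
is true only for:
  j=True, k=True, u=True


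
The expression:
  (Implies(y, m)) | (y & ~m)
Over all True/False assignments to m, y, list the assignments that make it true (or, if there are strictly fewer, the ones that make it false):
is always true.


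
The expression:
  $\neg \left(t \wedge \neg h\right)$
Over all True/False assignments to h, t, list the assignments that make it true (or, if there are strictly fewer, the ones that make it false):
is false only for:
  h=False, t=True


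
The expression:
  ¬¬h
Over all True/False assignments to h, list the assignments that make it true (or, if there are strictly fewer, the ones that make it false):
is true only for:
  h=True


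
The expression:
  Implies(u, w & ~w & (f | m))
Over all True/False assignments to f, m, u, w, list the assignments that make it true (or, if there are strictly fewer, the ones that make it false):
is true only for:
  f=False, m=False, u=False, w=False;
  f=False, m=False, u=False, w=True;
  f=False, m=True, u=False, w=False;
  f=False, m=True, u=False, w=True;
  f=True, m=False, u=False, w=False;
  f=True, m=False, u=False, w=True;
  f=True, m=True, u=False, w=False;
  f=True, m=True, u=False, w=True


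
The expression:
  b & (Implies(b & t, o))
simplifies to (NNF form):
b & (o | ~t)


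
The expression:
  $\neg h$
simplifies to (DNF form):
$\neg h$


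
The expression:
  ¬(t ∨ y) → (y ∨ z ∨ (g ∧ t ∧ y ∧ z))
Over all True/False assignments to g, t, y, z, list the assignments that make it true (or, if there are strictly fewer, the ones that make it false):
is false only for:
  g=False, t=False, y=False, z=False;
  g=True, t=False, y=False, z=False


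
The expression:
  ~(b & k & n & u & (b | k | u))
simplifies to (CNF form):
~b | ~k | ~n | ~u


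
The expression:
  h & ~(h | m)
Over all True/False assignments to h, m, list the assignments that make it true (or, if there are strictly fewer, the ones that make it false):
is never true.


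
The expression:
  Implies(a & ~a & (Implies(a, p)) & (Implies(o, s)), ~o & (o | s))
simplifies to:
True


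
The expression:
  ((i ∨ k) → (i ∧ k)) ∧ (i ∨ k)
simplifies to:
i ∧ k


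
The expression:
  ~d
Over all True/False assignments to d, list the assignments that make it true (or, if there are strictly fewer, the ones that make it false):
is true only for:
  d=False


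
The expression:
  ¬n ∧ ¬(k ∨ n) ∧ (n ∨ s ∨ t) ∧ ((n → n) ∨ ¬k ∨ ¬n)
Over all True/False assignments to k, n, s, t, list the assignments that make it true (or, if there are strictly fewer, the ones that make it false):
is true only for:
  k=False, n=False, s=False, t=True;
  k=False, n=False, s=True, t=False;
  k=False, n=False, s=True, t=True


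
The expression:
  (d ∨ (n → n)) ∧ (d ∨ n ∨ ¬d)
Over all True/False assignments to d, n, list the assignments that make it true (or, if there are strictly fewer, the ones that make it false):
is always true.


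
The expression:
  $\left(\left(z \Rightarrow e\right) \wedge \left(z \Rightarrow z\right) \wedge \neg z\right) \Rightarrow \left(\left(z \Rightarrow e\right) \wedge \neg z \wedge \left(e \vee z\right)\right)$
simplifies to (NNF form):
$e \vee z$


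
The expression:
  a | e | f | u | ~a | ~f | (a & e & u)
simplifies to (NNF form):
True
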